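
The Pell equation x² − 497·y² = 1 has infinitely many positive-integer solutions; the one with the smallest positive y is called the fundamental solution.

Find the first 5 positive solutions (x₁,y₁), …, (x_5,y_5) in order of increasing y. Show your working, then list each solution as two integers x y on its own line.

1201887 53912
2889064721537 129592263888
6944658661946678751 311510514535059400
16693389930459326703284737 748800875565868281911712
40127136686692992928199618718687 1799948075862157952969508541688

√497 → a₀=22, period (3,2,2,5,6,5,2,2,3,44); ℓ=10 even so k=9
i=0: a=22 ⇒ p=22, q=1
i=1: a=3 ⇒ p=67, q=3
…
i=4: a=5 ⇒ p=2051, q=92
i=5: a=6 ⇒ p=12685, q=569
i=6: a=5 ⇒ p=65476, q=2937
…
i=8: a=2 ⇒ p=352750, q=15823
i=9: a=3 ⇒ p=1201887, q=53912
fundamental: x₁=1201887, y₁=53912  (since 1444532360769 − 497·2906503744 = 1)
(x_2, y_2) = (1201887·1201887 + 497·53912·53912, 1201887·53912 + 53912·1201887) = (2889064721537, 129592263888)
(x_3, y_3) = (1201887·2889064721537 + 497·53912·129592263888, 1201887·129592263888 + 53912·2889064721537) = (6944658661946678751, 311510514535059400)
(x_4, y_4) = (1201887·6944658661946678751 + 497·53912·311510514535059400, 1201887·311510514535059400 + 53912·6944658661946678751) = (16693389930459326703284737, 748800875565868281911712)
(x_5, y_5) = (1201887·16693389930459326703284737 + 497·53912·748800875565868281911712, 1201887·748800875565868281911712 + 53912·16693389930459326703284737) = (40127136686692992928199618718687, 1799948075862157952969508541688)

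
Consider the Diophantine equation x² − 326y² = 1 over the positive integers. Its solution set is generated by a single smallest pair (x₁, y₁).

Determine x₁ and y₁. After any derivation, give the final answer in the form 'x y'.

325 18

√326 = [18; 18,36, …], period ℓ=2 (even) → k=1
a_0=18:  p_0=18·1+0=18,  q_0=18·0+1=1
a_1=18:  p_1=18·18+1=325,  q_1=18·1+0=18
(x₁, y₁) = (325, 18);  325² − 326·18² = 1 ✓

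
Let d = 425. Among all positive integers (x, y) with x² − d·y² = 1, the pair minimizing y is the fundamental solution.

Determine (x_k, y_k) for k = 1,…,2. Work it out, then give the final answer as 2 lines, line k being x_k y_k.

143649 6968
41270070401 2001892464

[20; 1,1,1,1,1,1,40] for √425; ℓ=7 ⇒ convergent index 13
a_0=20:  p_0=20·1+0=20,  q_0=20·0+1=1
…
a_2=1:  p_2=1·21+20=41,  q_2=1·1+1=2
…
a_4=1:  p_4=1·62+41=103,  q_4=1·3+2=5
…
a_6=1:  p_6=1·165+103=268,  q_6=1·8+5=13
…
a_9=1:  p_9=1·11153+10885=22038,  q_9=1·541+528=1069
…
a_11=1:  p_11=1·33191+22038=55229,  q_11=1·1610+1069=2679
a_12=1:  p_12=1·55229+33191=88420,  q_12=1·2679+1610=4289
a_13=1:  p_13=1·88420+55229=143649,  q_13=1·4289+2679=6968
→ (143649, 6968).  Check: 143649²=20635035201, 425·6968²=20635035200, difference 1.
n=2: (143649,6968)∘(143649,6968) = (143649·143649+425·6968·6968, 143649·6968+6968·143649) = (41270070401,2001892464)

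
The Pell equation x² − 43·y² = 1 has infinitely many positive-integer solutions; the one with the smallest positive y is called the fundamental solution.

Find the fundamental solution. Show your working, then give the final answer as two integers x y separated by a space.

3482 531

[6; 1,1,3,1,5,1,3,1,1,12] for √43; ℓ=10 ⇒ convergent index 9
i=0: a=6 ⇒ p=6, q=1
i=1: a=1 ⇒ p=7, q=1
i=2: a=1 ⇒ p=13, q=2
…
i=4: a=1 ⇒ p=59, q=9
…
i=7: a=3 ⇒ p=1541, q=235
i=8: a=1 ⇒ p=1941, q=296
i=9: a=1 ⇒ p=3482, q=531
fundamental: x₁=3482, y₁=531  (since 12124324 − 43·281961 = 1)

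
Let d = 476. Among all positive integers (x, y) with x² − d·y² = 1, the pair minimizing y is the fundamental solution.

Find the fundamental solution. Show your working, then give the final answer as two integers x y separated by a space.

√476 = [21; 1,4,2,10,2,4,1,42, …], period ℓ=8 (even) → k=7
k=0  a_k=21  p_k/q_k = 21/1
k=1  a_k=1  p_k/q_k = 22/1
k=2  a_k=4  p_k/q_k = 109/5
k=3  a_k=2  p_k/q_k = 240/11
k=4  a_k=10  p_k/q_k = 2509/115
…
k=6  a_k=4  p_k/q_k = 23541/1079
k=7  a_k=1  p_k/q_k = 28799/1320
→ (28799, 1320).  Check: 28799²=829382401, 476·1320²=829382400, difference 1.

28799 1320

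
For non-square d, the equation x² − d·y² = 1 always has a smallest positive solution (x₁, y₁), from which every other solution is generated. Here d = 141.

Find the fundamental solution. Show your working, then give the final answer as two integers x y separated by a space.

95 8

√141 → a₀=11, period (1,6,1,22); ℓ=4 even so k=3
step 0: (11, 1)  from 11·(1,0) + (0,1)
…
step 2: (83, 7)  from 6·(12,1) + (11,1)
step 3: (95, 8)  from 1·(83,7) + (12,1)
(x₁, y₁) = (95, 8);  95² − 141·8² = 1 ✓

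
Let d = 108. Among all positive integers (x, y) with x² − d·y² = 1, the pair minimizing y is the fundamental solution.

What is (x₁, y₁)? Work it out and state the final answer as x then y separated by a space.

1351 130

[10; 2,1,1,4,1,1,2,20] for √108; ℓ=8 ⇒ convergent index 7
step 0: (10, 1)  from 10·(1,0) + (0,1)
step 1: (21, 2)  from 2·(10,1) + (1,0)
step 2: (31, 3)  from 1·(21,2) + (10,1)
step 3: (52, 5)  from 1·(31,3) + (21,2)
step 4: (239, 23)  from 4·(52,5) + (31,3)
…
step 6: (530, 51)  from 1·(291,28) + (239,23)
step 7: (1351, 130)  from 2·(530,51) + (291,28)
→ (1351, 130).  Check: 1351²=1825201, 108·130²=1825200, difference 1.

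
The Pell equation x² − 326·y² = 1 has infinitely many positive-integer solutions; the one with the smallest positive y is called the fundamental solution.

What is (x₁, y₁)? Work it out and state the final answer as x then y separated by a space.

√326 = [18; 18,36, …], period ℓ=2 (even) → k=1
a_0=18:  p_0=18·1+0=18,  q_0=18·0+1=1
a_1=18:  p_1=18·18+1=325,  q_1=18·1+0=18
fundamental: x₁=325, y₁=18  (since 105625 − 326·324 = 1)

325 18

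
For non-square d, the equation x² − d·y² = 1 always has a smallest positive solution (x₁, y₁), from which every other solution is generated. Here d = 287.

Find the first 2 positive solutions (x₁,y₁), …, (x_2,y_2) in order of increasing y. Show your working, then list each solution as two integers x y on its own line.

d=287: √d = [16; 1,15,1,32] (ℓ=4, even), read p_3/q_3
i=0: a=16 ⇒ p=16, q=1
i=1: a=1 ⇒ p=17, q=1
i=2: a=15 ⇒ p=271, q=16
i=3: a=1 ⇒ p=288, q=17
→ (288, 17).  Check: 288²=82944, 287·17²=82943, difference 1.
(288+17√287)^2 = 165887 + 9792√287

288 17
165887 9792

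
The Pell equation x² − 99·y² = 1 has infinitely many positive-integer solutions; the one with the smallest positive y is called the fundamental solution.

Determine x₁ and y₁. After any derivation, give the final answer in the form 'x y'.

d=99: √d = [9; 1,18] (ℓ=2, even), read p_1/q_1
a_0=9:  p_0=9·1+0=9,  q_0=9·0+1=1
a_1=1:  p_1=1·9+1=10,  q_1=1·1+0=1
fundamental: x₁=10, y₁=1  (since 100 − 99·1 = 1)

10 1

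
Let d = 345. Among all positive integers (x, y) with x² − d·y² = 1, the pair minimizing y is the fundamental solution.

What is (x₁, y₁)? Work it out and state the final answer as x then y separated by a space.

6761 364

[18; 1,1,2,1,6,1,2,1,1,36] for √345; ℓ=10 ⇒ convergent index 9
i=0: a=18 ⇒ p=18, q=1
i=1: a=1 ⇒ p=19, q=1
…
i=7: a=2 ⇒ p=2879, q=155
i=8: a=1 ⇒ p=3882, q=209
i=9: a=1 ⇒ p=6761, q=364
(x₁, y₁) = (6761, 364);  6761² − 345·364² = 1 ✓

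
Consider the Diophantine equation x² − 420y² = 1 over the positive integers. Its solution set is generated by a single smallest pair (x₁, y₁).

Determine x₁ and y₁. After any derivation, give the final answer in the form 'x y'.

41 2

[20; 2,40] for √420; ℓ=2 ⇒ convergent index 1
i=0: a=20 ⇒ p=20, q=1
i=1: a=2 ⇒ p=41, q=2
(x₁, y₁) = (41, 2);  41² − 420·2² = 1 ✓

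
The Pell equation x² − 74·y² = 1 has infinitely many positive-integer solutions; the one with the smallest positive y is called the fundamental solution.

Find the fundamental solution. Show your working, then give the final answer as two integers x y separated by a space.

[8; 1,1,1,1,16] for √74; ℓ=5 ⇒ convergent index 9
a_0=8:  p_0=8·1+0=8,  q_0=8·0+1=1
a_1=1:  p_1=1·8+1=9,  q_1=1·1+0=1
a_2=1:  p_2=1·9+8=17,  q_2=1·1+1=2
…
a_4=1:  p_4=1·26+17=43,  q_4=1·3+2=5
a_5=16:  p_5=16·43+26=714,  q_5=16·5+3=83
a_6=1:  p_6=1·714+43=757,  q_6=1·83+5=88
a_7=1:  p_7=1·757+714=1471,  q_7=1·88+83=171
a_8=1:  p_8=1·1471+757=2228,  q_8=1·171+88=259
a_9=1:  p_9=1·2228+1471=3699,  q_9=1·259+171=430
fundamental: x₁=3699, y₁=430  (since 13682601 − 74·184900 = 1)

3699 430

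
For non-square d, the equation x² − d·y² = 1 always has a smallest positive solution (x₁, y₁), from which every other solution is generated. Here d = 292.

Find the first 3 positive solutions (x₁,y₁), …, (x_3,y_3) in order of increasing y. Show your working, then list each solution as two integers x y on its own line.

√292 = [17; 11,2,1,3,8,3,1,2,11,34, …], period ℓ=10 (even) → k=9
step 0: (17, 1)  from 17·(1,0) + (0,1)
step 1: (188, 11)  from 11·(17,1) + (1,0)
step 2: (393, 23)  from 2·(188,11) + (17,1)
…
step 4: (2136, 125)  from 3·(581,34) + (393,23)
step 5: (17669, 1034)  from 8·(2136,125) + (581,34)
step 6: (55143, 3227)  from 3·(17669,1034) + (2136,125)
step 7: (72812, 4261)  from 1·(55143,3227) + (17669,1034)
step 8: (200767, 11749)  from 2·(72812,4261) + (55143,3227)
step 9: (2281249, 133500)  from 11·(200767,11749) + (72812,4261)
(x₁, y₁) = (2281249, 133500);  2281249² − 292·133500² = 1 ✓
n=2: (2281249,133500)∘(2281249,133500) = (2281249·2281249+292·133500·133500, 2281249·133500+133500·2281249) = (10408194000001,609093483000)
n=3: (10408194000001,609093483000)∘(2281249,133500) = (2281249·10408194000001+292·133500·609093483000, 2281249·609093483000+133500·10408194000001) = (47487364308614281249,2778987798000400500)

2281249 133500
10408194000001 609093483000
47487364308614281249 2778987798000400500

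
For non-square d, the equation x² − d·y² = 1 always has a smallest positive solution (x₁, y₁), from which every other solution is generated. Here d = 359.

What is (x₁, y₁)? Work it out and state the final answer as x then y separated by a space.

√359 → a₀=18, period (1,17,1,36); ℓ=4 even so k=3
step 0: (18, 1)  from 18·(1,0) + (0,1)
…
step 2: (341, 18)  from 17·(19,1) + (18,1)
step 3: (360, 19)  from 1·(341,18) + (19,1)
fundamental: x₁=360, y₁=19  (since 129600 − 359·361 = 1)

360 19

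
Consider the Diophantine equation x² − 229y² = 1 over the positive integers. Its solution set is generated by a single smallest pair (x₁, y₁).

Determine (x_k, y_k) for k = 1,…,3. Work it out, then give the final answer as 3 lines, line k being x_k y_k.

5848201 386460
68402909872801 4520191516920
800067931842043513801 52869977098885735380

d=229: √d = [15; 7,1,1,7,30] (ℓ=5, odd), read p_9/q_9
step 0: (15, 1)  from 15·(1,0) + (0,1)
…
step 2: (121, 8)  from 1·(106,7) + (15,1)
…
step 7: (413926, 27353)  from 1·(362399,23948) + (51527,3405)
step 8: (776325, 51301)  from 1·(413926,27353) + (362399,23948)
step 9: (5848201, 386460)  from 7·(776325,51301) + (413926,27353)
→ (5848201, 386460).  Check: 5848201²=34201454936401, 229·386460²=34201454936400, difference 1.
k=2:  x_2 = 5848201·5848201+229·386460·386460 = 68402909872801,  y_2 = 5848201·386460+386460·5848201 = 4520191516920
k=3:  x_3 = 5848201·68402909872801+229·386460·4520191516920 = 800067931842043513801,  y_3 = 5848201·4520191516920+386460·68402909872801 = 52869977098885735380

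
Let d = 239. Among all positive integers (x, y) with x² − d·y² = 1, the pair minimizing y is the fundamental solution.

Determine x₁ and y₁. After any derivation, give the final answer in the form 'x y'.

√239 = [15; 2,5,1,2,4,15,4,2,1,5,2,30, …], period ℓ=12 (even) → k=11
step 0: (15, 1)  from 15·(1,0) + (0,1)
step 1: (31, 2)  from 2·(15,1) + (1,0)
step 2: (170, 11)  from 5·(31,2) + (15,1)
step 3: (201, 13)  from 1·(170,11) + (31,2)
step 4: (572, 37)  from 2·(201,13) + (170,11)
…
step 7: (154117, 9969)  from 4·(37907,2452) + (2489,161)
step 8: (346141, 22390)  from 2·(154117,9969) + (37907,2452)
step 9: (500258, 32359)  from 1·(346141,22390) + (154117,9969)
step 10: (2847431, 184185)  from 5·(500258,32359) + (346141,22390)
step 11: (6195120, 400729)  from 2·(2847431,184185) + (500258,32359)
(x₁, y₁) = (6195120, 400729);  6195120² − 239·400729² = 1 ✓

6195120 400729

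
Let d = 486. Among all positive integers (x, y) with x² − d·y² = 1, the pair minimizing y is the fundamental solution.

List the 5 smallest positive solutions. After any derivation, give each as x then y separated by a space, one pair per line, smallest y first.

√486 → a₀=22, period (22,44); ℓ=2 even so k=1
i=0: a=22 ⇒ p=22, q=1
i=1: a=22 ⇒ p=485, q=22
→ (485, 22).  Check: 485²=235225, 486·22²=235224, difference 1.
n=2: (485,22)∘(485,22) = (485·485+486·22·22, 485·22+22·485) = (470449,21340)
n=3: (470449,21340)∘(485,22) = (485·470449+486·22·21340, 485·21340+22·470449) = (456335045,20699778)
n=4: (456335045,20699778)∘(485,22) = (485·456335045+486·22·20699778, 485·20699778+22·456335045) = (442644523201,20078763320)
n=5: (442644523201,20078763320)∘(485,22) = (485·442644523201+486·22·20078763320, 485·20078763320+22·442644523201) = (429364731169925,19476379720622)

485 22
470449 21340
456335045 20699778
442644523201 20078763320
429364731169925 19476379720622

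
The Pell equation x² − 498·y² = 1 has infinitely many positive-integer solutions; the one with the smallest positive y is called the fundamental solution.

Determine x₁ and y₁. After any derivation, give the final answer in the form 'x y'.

179777 8056

√498 = [22; 3,6,22,6,3,44, …], period ℓ=6 (even) → k=5
a_0=22:  p_0=22·1+0=22,  q_0=22·0+1=1
…
a_4=6:  p_4=6·9395+424=56794,  q_4=6·421+19=2545
a_5=3:  p_5=3·56794+9395=179777,  q_5=3·2545+421=8056
fundamental: x₁=179777, y₁=8056  (since 32319769729 − 498·64899136 = 1)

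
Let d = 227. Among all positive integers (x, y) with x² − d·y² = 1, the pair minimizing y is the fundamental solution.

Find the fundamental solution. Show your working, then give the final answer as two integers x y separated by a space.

226 15

d=227: √d = [15; 15,30] (ℓ=2, even), read p_1/q_1
k=0  a_k=15  p_k/q_k = 15/1
k=1  a_k=15  p_k/q_k = 226/15
→ (226, 15).  Check: 226²=51076, 227·15²=51075, difference 1.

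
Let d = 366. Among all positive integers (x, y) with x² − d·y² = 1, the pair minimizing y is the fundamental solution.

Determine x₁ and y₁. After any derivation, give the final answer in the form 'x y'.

√366 → a₀=19, period (7,1,1,1,2,12,2,1,1,1,7,38); ℓ=12 even so k=11
a_0=19:  p_0=19·1+0=19,  q_0=19·0+1=1
…
a_7=2:  p_7=2·14444+1167=30055,  q_7=2·755+61=1571
…
a_9=1:  p_9=1·44499+30055=74554,  q_9=1·2326+1571=3897
a_10=1:  p_10=1·74554+44499=119053,  q_10=1·3897+2326=6223
a_11=7:  p_11=7·119053+74554=907925,  q_11=7·6223+3897=47458
fundamental: x₁=907925, y₁=47458  (since 824327805625 − 366·2252261764 = 1)

907925 47458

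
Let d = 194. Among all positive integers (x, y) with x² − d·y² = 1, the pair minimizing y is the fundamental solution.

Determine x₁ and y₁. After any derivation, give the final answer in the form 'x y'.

195 14

√194 = [13; 1,12,1,26, …], period ℓ=4 (even) → k=3
step 0: (13, 1)  from 13·(1,0) + (0,1)
…
step 2: (181, 13)  from 12·(14,1) + (13,1)
step 3: (195, 14)  from 1·(181,13) + (14,1)
fundamental: x₁=195, y₁=14  (since 38025 − 194·196 = 1)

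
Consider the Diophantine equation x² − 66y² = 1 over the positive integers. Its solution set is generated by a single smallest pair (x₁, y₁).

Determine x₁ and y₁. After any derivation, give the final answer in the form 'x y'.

65 8

√66 → a₀=8, period (8,16); ℓ=2 even so k=1
a_0=8:  p_0=8·1+0=8,  q_0=8·0+1=1
a_1=8:  p_1=8·8+1=65,  q_1=8·1+0=8
(x₁, y₁) = (65, 8);  65² − 66·8² = 1 ✓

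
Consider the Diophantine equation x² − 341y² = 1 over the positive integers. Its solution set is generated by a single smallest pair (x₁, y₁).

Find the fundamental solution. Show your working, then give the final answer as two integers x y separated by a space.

√341 → a₀=18, period (2,6,1,8,2,…,6,2,36); ℓ=14 even so k=13
i=0: a=18 ⇒ p=18, q=1
…
i=3: a=1 ⇒ p=277, q=15
…
i=9: a=2 ⇒ p=76727, q=4155
…
i=11: a=1 ⇒ p=718667, q=38918
i=12: a=6 ⇒ p=4953942, q=268271
i=13: a=2 ⇒ p=10626551, q=575460
fundamental: x₁=10626551, y₁=575460  (since 112923586155601 − 341·331154211600 = 1)

10626551 575460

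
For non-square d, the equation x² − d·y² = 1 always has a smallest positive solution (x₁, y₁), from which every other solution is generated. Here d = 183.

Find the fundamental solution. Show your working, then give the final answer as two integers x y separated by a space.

487 36

√183 → a₀=13, period (1,1,8,1,1,26); ℓ=6 even so k=5
i=0: a=13 ⇒ p=13, q=1
i=1: a=1 ⇒ p=14, q=1
i=2: a=1 ⇒ p=27, q=2
…
i=4: a=1 ⇒ p=257, q=19
i=5: a=1 ⇒ p=487, q=36
(x₁, y₁) = (487, 36);  487² − 183·36² = 1 ✓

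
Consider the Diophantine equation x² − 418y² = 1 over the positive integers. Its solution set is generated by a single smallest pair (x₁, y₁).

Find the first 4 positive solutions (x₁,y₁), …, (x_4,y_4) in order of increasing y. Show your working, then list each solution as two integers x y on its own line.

33857 1656
2292592897 112134384
155240635393601 7593067676520
10511964382749705217 514156984535740896

√418 → a₀=20, period (2,4,20,4,2,40); ℓ=6 even so k=5
step 0: (20, 1)  from 20·(1,0) + (0,1)
step 1: (41, 2)  from 2·(20,1) + (1,0)
…
step 3: (3721, 182)  from 20·(184,9) + (41,2)
step 4: (15068, 737)  from 4·(3721,182) + (184,9)
step 5: (33857, 1656)  from 2·(15068,737) + (3721,182)
fundamental: x₁=33857, y₁=1656  (since 1146296449 − 418·2742336 = 1)
n=2: (33857,1656)∘(33857,1656) = (33857·33857+418·1656·1656, 33857·1656+1656·33857) = (2292592897,112134384)
n=3: (2292592897,112134384)∘(33857,1656) = (33857·2292592897+418·1656·112134384, 33857·112134384+1656·2292592897) = (155240635393601,7593067676520)
n=4: (155240635393601,7593067676520)∘(33857,1656) = (33857·155240635393601+418·1656·7593067676520, 33857·7593067676520+1656·155240635393601) = (10511964382749705217,514156984535740896)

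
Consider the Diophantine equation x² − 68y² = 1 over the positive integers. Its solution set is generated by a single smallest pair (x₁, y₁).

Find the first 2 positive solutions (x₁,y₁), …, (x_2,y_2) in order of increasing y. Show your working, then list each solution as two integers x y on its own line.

d=68: √d = [8; 4,16] (ℓ=2, even), read p_1/q_1
i=0: a=8 ⇒ p=8, q=1
i=1: a=4 ⇒ p=33, q=4
(x₁, y₁) = (33, 4);  33² − 68·4² = 1 ✓
n=2: (33,4)∘(33,4) = (33·33+68·4·4, 33·4+4·33) = (2177,264)

33 4
2177 264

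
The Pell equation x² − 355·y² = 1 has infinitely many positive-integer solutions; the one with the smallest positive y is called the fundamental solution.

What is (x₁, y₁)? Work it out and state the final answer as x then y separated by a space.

954809 50676

[18; 1,5,3,3,1,6,1,3,3,5,1,36] for √355; ℓ=12 ⇒ convergent index 11
k=0  a_k=18  p_k/q_k = 18/1
k=1  a_k=1  p_k/q_k = 19/1
k=2  a_k=5  p_k/q_k = 113/6
k=3  a_k=3  p_k/q_k = 358/19
k=4  a_k=3  p_k/q_k = 1187/63
k=5  a_k=1  p_k/q_k = 1545/82
k=6  a_k=6  p_k/q_k = 10457/555
k=7  a_k=1  p_k/q_k = 12002/637
k=8  a_k=3  p_k/q_k = 46463/2466
…
k=10  a_k=5  p_k/q_k = 803418/42641
k=11  a_k=1  p_k/q_k = 954809/50676
(x₁, y₁) = (954809, 50676);  954809² − 355·50676² = 1 ✓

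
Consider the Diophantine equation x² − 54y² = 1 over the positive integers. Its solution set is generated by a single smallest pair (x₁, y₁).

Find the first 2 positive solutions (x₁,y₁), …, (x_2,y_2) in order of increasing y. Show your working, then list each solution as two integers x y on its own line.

485 66
470449 64020

[7; 2,1,6,1,2,14] for √54; ℓ=6 ⇒ convergent index 5
i=0: a=7 ⇒ p=7, q=1
…
i=2: a=1 ⇒ p=22, q=3
i=3: a=6 ⇒ p=147, q=20
i=4: a=1 ⇒ p=169, q=23
i=5: a=2 ⇒ p=485, q=66
(x₁, y₁) = (485, 66);  485² − 54·66² = 1 ✓
n=2: (485,66)∘(485,66) = (485·485+54·66·66, 485·66+66·485) = (470449,64020)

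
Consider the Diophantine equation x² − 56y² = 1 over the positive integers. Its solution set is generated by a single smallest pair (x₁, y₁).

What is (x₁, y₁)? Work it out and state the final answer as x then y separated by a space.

√56 → a₀=7, period (2,14); ℓ=2 even so k=1
k=0  a_k=7  p_k/q_k = 7/1
k=1  a_k=2  p_k/q_k = 15/2
fundamental: x₁=15, y₁=2  (since 225 − 56·4 = 1)

15 2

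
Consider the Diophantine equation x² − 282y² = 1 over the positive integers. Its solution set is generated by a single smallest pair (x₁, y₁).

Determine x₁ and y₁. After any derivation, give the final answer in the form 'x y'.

√282 → a₀=16, period (1,3,1,4,1,3,1,32); ℓ=8 even so k=7
i=0: a=16 ⇒ p=16, q=1
…
i=2: a=3 ⇒ p=67, q=4
…
i=5: a=1 ⇒ p=487, q=29
i=6: a=3 ⇒ p=1864, q=111
i=7: a=1 ⇒ p=2351, q=140
fundamental: x₁=2351, y₁=140  (since 5527201 − 282·19600 = 1)

2351 140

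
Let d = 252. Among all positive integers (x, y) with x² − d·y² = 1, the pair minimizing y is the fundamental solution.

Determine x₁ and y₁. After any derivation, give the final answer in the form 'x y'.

√252 → a₀=15, period (1,6,1,30); ℓ=4 even so k=3
k=0  a_k=15  p_k/q_k = 15/1
k=1  a_k=1  p_k/q_k = 16/1
k=2  a_k=6  p_k/q_k = 111/7
k=3  a_k=1  p_k/q_k = 127/8
(x₁, y₁) = (127, 8);  127² − 252·8² = 1 ✓

127 8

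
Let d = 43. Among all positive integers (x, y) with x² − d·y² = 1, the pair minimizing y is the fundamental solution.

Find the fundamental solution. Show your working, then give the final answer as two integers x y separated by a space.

3482 531

[6; 1,1,3,1,5,1,3,1,1,12] for √43; ℓ=10 ⇒ convergent index 9
i=0: a=6 ⇒ p=6, q=1
i=1: a=1 ⇒ p=7, q=1
i=2: a=1 ⇒ p=13, q=2
i=3: a=3 ⇒ p=46, q=7
…
i=6: a=1 ⇒ p=400, q=61
…
i=8: a=1 ⇒ p=1941, q=296
i=9: a=1 ⇒ p=3482, q=531
→ (3482, 531).  Check: 3482²=12124324, 43·531²=12124323, difference 1.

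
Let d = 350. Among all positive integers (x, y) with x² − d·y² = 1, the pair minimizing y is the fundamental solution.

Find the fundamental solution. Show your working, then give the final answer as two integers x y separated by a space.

449 24

√350 → a₀=18, period (1,2,2,2,1,36); ℓ=6 even so k=5
k=0  a_k=18  p_k/q_k = 18/1
…
k=2  a_k=2  p_k/q_k = 56/3
…
k=4  a_k=2  p_k/q_k = 318/17
k=5  a_k=1  p_k/q_k = 449/24
fundamental: x₁=449, y₁=24  (since 201601 − 350·576 = 1)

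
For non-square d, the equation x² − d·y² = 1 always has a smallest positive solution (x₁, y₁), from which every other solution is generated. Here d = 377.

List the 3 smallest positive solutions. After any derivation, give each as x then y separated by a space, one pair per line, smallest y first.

d=377: √d = [19; 2,2,2,38] (ℓ=4, even), read p_3/q_3
k=0  a_k=19  p_k/q_k = 19/1
…
k=2  a_k=2  p_k/q_k = 97/5
k=3  a_k=2  p_k/q_k = 233/12
→ (233, 12).  Check: 233²=54289, 377·12²=54288, difference 1.
n=2: (233,12)∘(233,12) = (233·233+377·12·12, 233·12+12·233) = (108577,5592)
n=3: (108577,5592)∘(233,12) = (233·108577+377·12·5592, 233·5592+12·108577) = (50596649,2605860)

233 12
108577 5592
50596649 2605860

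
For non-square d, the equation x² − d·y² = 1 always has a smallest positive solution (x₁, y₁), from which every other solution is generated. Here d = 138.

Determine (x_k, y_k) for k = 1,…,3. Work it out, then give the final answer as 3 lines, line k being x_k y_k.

d=138: √d = [11; 1,2,1,22] (ℓ=4, even), read p_3/q_3
k=0  a_k=11  p_k/q_k = 11/1
…
k=2  a_k=2  p_k/q_k = 35/3
k=3  a_k=1  p_k/q_k = 47/4
→ (47, 4).  Check: 47²=2209, 138·4²=2208, difference 1.
k=2:  x_2 = 47·47+138·4·4 = 4417,  y_2 = 47·4+4·47 = 376
k=3:  x_3 = 47·4417+138·4·376 = 415151,  y_3 = 47·376+4·4417 = 35340

47 4
4417 376
415151 35340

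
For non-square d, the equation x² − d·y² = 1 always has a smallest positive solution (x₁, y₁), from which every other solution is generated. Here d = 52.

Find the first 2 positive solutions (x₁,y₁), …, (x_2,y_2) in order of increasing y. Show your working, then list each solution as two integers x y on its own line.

√52 → a₀=7, period (4,1,2,1,4,14); ℓ=6 even so k=5
k=0  a_k=7  p_k/q_k = 7/1
k=1  a_k=4  p_k/q_k = 29/4
…
k=4  a_k=1  p_k/q_k = 137/19
k=5  a_k=4  p_k/q_k = 649/90
(x₁, y₁) = (649, 90);  649² − 52·90² = 1 ✓
n=2: (649,90)∘(649,90) = (649·649+52·90·90, 649·90+90·649) = (842401,116820)

649 90
842401 116820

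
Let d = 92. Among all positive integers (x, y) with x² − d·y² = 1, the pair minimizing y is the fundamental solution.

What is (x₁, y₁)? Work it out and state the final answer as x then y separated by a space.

[9; 1,1,2,4,2,1,1,18] for √92; ℓ=8 ⇒ convergent index 7
a_0=9:  p_0=9·1+0=9,  q_0=9·0+1=1
a_1=1:  p_1=1·9+1=10,  q_1=1·1+0=1
a_2=1:  p_2=1·10+9=19,  q_2=1·1+1=2
a_3=2:  p_3=2·19+10=48,  q_3=2·2+1=5
a_4=4:  p_4=4·48+19=211,  q_4=4·5+2=22
a_5=2:  p_5=2·211+48=470,  q_5=2·22+5=49
a_6=1:  p_6=1·470+211=681,  q_6=1·49+22=71
a_7=1:  p_7=1·681+470=1151,  q_7=1·71+49=120
fundamental: x₁=1151, y₁=120  (since 1324801 − 92·14400 = 1)

1151 120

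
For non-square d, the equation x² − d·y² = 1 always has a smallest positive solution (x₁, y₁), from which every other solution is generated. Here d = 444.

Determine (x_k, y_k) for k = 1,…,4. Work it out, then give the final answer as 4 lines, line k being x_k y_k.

d=444: √d = [21; 14,42] (ℓ=2, even), read p_1/q_1
k=0  a_k=21  p_k/q_k = 21/1
k=1  a_k=14  p_k/q_k = 295/14
(x₁, y₁) = (295, 14);  295² − 444·14² = 1 ✓
n=2: (295,14)∘(295,14) = (295·295+444·14·14, 295·14+14·295) = (174049,8260)
n=3: (174049,8260)∘(295,14) = (295·174049+444·14·8260, 295·8260+14·174049) = (102688615,4873386)
n=4: (102688615,4873386)∘(295,14) = (295·102688615+444·14·4873386, 295·4873386+14·102688615) = (60586108801,2875289480)

295 14
174049 8260
102688615 4873386
60586108801 2875289480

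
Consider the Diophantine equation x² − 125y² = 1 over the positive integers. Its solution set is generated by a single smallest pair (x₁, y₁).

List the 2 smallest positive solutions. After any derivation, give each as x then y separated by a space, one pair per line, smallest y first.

d=125: √d = [11; 5,1,1,5,22] (ℓ=5, odd), read p_9/q_9
a_0=11:  p_0=11·1+0=11,  q_0=11·0+1=1
…
a_2=1:  p_2=1·56+11=67,  q_2=1·5+1=6
a_3=1:  p_3=1·67+56=123,  q_3=1·6+5=11
…
a_5=22:  p_5=22·682+123=15127,  q_5=22·61+11=1353
a_6=5:  p_6=5·15127+682=76317,  q_6=5·1353+61=6826
a_7=1:  p_7=1·76317+15127=91444,  q_7=1·6826+1353=8179
a_8=1:  p_8=1·91444+76317=167761,  q_8=1·8179+6826=15005
a_9=5:  p_9=5·167761+91444=930249,  q_9=5·15005+8179=83204
(x₁, y₁) = (930249, 83204);  930249² − 125·83204² = 1 ✓
k=2:  x_2 = 930249·930249+125·83204·83204 = 1730726404001,  y_2 = 930249·83204+83204·930249 = 154800875592

930249 83204
1730726404001 154800875592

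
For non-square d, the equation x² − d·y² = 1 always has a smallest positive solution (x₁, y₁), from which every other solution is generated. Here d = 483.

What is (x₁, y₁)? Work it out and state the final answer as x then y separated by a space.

[21; 1,42] for √483; ℓ=2 ⇒ convergent index 1
step 0: (21, 1)  from 21·(1,0) + (0,1)
step 1: (22, 1)  from 1·(21,1) + (1,0)
→ (22, 1).  Check: 22²=484, 483·1²=483, difference 1.

22 1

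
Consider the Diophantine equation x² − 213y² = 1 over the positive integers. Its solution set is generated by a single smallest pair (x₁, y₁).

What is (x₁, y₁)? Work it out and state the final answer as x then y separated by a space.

d=213: √d = [14; 1,1,2,6,1,8,1,6,2,1,1,28] (ℓ=12, even), read p_11/q_11
step 0: (14, 1)  from 14·(1,0) + (0,1)
step 1: (15, 1)  from 1·(14,1) + (1,0)
step 2: (29, 2)  from 1·(15,1) + (14,1)
step 3: (73, 5)  from 2·(29,2) + (15,1)
step 4: (467, 32)  from 6·(73,5) + (29,2)
…
step 7: (5327, 365)  from 1·(4787,328) + (540,37)
…
step 9: (78825, 5401)  from 2·(36749,2518) + (5327,365)
step 10: (115574, 7919)  from 1·(78825,5401) + (36749,2518)
step 11: (194399, 13320)  from 1·(115574,7919) + (78825,5401)
(x₁, y₁) = (194399, 13320);  194399² − 213·13320² = 1 ✓

194399 13320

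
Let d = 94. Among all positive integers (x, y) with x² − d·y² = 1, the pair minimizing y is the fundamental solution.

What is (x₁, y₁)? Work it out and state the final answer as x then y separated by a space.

√94 → a₀=9, period (1,2,3,1,1,…,2,1,18); ℓ=16 even so k=15
step 0: (9, 1)  from 9·(1,0) + (0,1)
…
step 2: (29, 3)  from 2·(10,1) + (9,1)
step 3: (97, 10)  from 3·(29,3) + (10,1)
…
step 5: (223, 23)  from 1·(126,13) + (97,10)
…
step 9: (14417, 1487)  from 1·(12953,1336) + (1464,151)
…
step 12: (184493, 19029)  from 1·(99455,10258) + (85038,8771)
…
step 14: (1490361, 153719)  from 2·(652934,67345) + (184493,19029)
step 15: (2143295, 221064)  from 1·(1490361,153719) + (652934,67345)
(x₁, y₁) = (2143295, 221064);  2143295² − 94·221064² = 1 ✓

2143295 221064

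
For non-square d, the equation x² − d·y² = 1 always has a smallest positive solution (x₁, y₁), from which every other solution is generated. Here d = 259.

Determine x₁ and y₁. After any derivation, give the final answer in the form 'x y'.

d=259: √d = [16; 10,1,2,3,4,3,2,1,10,32] (ℓ=10, even), read p_9/q_9
i=0: a=16 ⇒ p=16, q=1
…
i=2: a=1 ⇒ p=177, q=11
i=3: a=2 ⇒ p=515, q=32
…
i=8: a=1 ⇒ p=79196, q=4921
i=9: a=10 ⇒ p=847225, q=52644
→ (847225, 52644).  Check: 847225²=717790200625, 259·52644²=717790200624, difference 1.

847225 52644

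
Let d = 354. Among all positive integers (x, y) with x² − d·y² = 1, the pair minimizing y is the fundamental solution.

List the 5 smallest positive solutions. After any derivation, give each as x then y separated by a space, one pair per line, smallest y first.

258065 13716
133195088449 7079239080
68745981000924305 3653807666346684
35481863173873866451201 1885839750824434773840
18313254039862772710457447825 973338470589361712155692516

d=354: √d = [18; 1,4,2,2,18,2,2,4,1,36] (ℓ=10, even), read p_9/q_9
step 0: (18, 1)  from 18·(1,0) + (0,1)
step 1: (19, 1)  from 1·(18,1) + (1,0)
step 2: (94, 5)  from 4·(19,1) + (18,1)
…
step 4: (508, 27)  from 2·(207,11) + (94,5)
…
step 6: (19210, 1021)  from 2·(9351,497) + (508,27)
step 7: (47771, 2539)  from 2·(19210,1021) + (9351,497)
step 8: (210294, 11177)  from 4·(47771,2539) + (19210,1021)
step 9: (258065, 13716)  from 1·(210294,11177) + (47771,2539)
(x₁, y₁) = (258065, 13716);  258065² − 354·13716² = 1 ✓
k=2:  x_2 = 258065·258065+354·13716·13716 = 133195088449,  y_2 = 258065·13716+13716·258065 = 7079239080
k=3:  x_3 = 258065·133195088449+354·13716·7079239080 = 68745981000924305,  y_3 = 258065·7079239080+13716·133195088449 = 3653807666346684
k=4:  x_4 = 258065·68745981000924305+354·13716·3653807666346684 = 35481863173873866451201,  y_4 = 258065·3653807666346684+13716·68745981000924305 = 1885839750824434773840
k=5:  x_5 = 258065·35481863173873866451201+354·13716·1885839750824434773840 = 18313254039862772710457447825,  y_5 = 258065·1885839750824434773840+13716·35481863173873866451201 = 973338470589361712155692516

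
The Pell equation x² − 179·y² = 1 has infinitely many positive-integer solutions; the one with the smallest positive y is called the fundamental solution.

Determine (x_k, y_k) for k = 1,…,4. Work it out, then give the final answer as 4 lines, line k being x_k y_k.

√179 → a₀=13, period (2,1,1,1,3,…,1,2,26); ℓ=14 even so k=13
step 0: (13, 1)  from 13·(1,0) + (0,1)
…
step 3: (67, 5)  from 1·(40,3) + (27,2)
…
step 5: (388, 29)  from 3·(107,8) + (67,5)
…
step 10: (575167, 42990)  from 1·(438125,32747) + (137042,10243)
…
step 12: (1588459, 118727)  from 1·(1013292,75737) + (575167,42990)
step 13: (4190210, 313191)  from 2·(1588459,118727) + (1013292,75737)
fundamental: x₁=4190210, y₁=313191  (since 17557859844100 − 179·98088602481 = 1)
(x_2, y_2) = (4190210·4190210 + 179·313191·313191, 4190210·313191 + 313191·4190210) = (35115719688199, 2624672120220)
(x_3, y_3) = (4190210·35115719688199 + 179·313191·2624672120220, 4190210·2624672120220 + 313191·35115719688199) = (294284479589372473370, 21995854729733779209)
(x_4, y_4) = (4190210·294284479589372473370 + 179·313191·21995854729733779209, 4190210·21995854729733779209 + 313191·294284479589372473370) = (2466227538440333747559727201, 184334500894152933286567560)

4190210 313191
35115719688199 2624672120220
294284479589372473370 21995854729733779209
2466227538440333747559727201 184334500894152933286567560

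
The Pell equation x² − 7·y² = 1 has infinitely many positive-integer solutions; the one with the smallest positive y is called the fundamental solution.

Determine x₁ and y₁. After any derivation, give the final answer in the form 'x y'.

8 3

√7 = [2; 1,1,1,4, …], period ℓ=4 (even) → k=3
i=0: a=2 ⇒ p=2, q=1
…
i=2: a=1 ⇒ p=5, q=2
i=3: a=1 ⇒ p=8, q=3
fundamental: x₁=8, y₁=3  (since 64 − 7·9 = 1)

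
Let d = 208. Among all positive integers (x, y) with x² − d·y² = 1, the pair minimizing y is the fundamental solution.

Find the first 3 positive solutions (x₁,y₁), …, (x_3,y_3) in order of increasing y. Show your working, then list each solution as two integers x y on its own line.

649 45
842401 58410
1093435849 75816135

√208 = [14; 2,2,1,2,2,28, …], period ℓ=6 (even) → k=5
k=0  a_k=14  p_k/q_k = 14/1
…
k=2  a_k=2  p_k/q_k = 72/5
…
k=4  a_k=2  p_k/q_k = 274/19
k=5  a_k=2  p_k/q_k = 649/45
(x₁, y₁) = (649, 45);  649² − 208·45² = 1 ✓
n=2: (649,45)∘(649,45) = (649·649+208·45·45, 649·45+45·649) = (842401,58410)
n=3: (842401,58410)∘(649,45) = (649·842401+208·45·58410, 649·58410+45·842401) = (1093435849,75816135)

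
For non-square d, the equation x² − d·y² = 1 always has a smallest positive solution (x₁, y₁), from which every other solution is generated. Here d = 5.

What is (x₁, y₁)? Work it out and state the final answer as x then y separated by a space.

9 4

√5 → a₀=2, period (4); ℓ=1 odd so k=1
step 0: (2, 1)  from 2·(1,0) + (0,1)
step 1: (9, 4)  from 4·(2,1) + (1,0)
→ (9, 4).  Check: 9²=81, 5·4²=80, difference 1.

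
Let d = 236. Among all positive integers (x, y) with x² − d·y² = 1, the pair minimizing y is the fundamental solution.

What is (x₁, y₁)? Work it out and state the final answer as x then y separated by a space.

561799 36570

√236 = [15; 2,1,3,5,1,6,1,5,3,1,2,30, …], period ℓ=12 (even) → k=11
step 0: (15, 1)  from 15·(1,0) + (0,1)
step 1: (31, 2)  from 2·(15,1) + (1,0)
…
step 3: (169, 11)  from 3·(46,3) + (31,2)
…
step 8: (48806, 3177)  from 5·(8311,541) + (7251,472)
step 9: (154729, 10072)  from 3·(48806,3177) + (8311,541)
step 10: (203535, 13249)  from 1·(154729,10072) + (48806,3177)
step 11: (561799, 36570)  from 2·(203535,13249) + (154729,10072)
(x₁, y₁) = (561799, 36570);  561799² − 236·36570² = 1 ✓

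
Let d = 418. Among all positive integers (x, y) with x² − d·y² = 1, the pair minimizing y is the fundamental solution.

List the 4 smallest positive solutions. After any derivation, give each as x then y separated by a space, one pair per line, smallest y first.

33857 1656
2292592897 112134384
155240635393601 7593067676520
10511964382749705217 514156984535740896

√418 → a₀=20, period (2,4,20,4,2,40); ℓ=6 even so k=5
k=0  a_k=20  p_k/q_k = 20/1
k=1  a_k=2  p_k/q_k = 41/2
k=2  a_k=4  p_k/q_k = 184/9
k=3  a_k=20  p_k/q_k = 3721/182
k=4  a_k=4  p_k/q_k = 15068/737
k=5  a_k=2  p_k/q_k = 33857/1656
→ (33857, 1656).  Check: 33857²=1146296449, 418·1656²=1146296448, difference 1.
n=2: (33857,1656)∘(33857,1656) = (33857·33857+418·1656·1656, 33857·1656+1656·33857) = (2292592897,112134384)
n=3: (2292592897,112134384)∘(33857,1656) = (33857·2292592897+418·1656·112134384, 33857·112134384+1656·2292592897) = (155240635393601,7593067676520)
n=4: (155240635393601,7593067676520)∘(33857,1656) = (33857·155240635393601+418·1656·7593067676520, 33857·7593067676520+1656·155240635393601) = (10511964382749705217,514156984535740896)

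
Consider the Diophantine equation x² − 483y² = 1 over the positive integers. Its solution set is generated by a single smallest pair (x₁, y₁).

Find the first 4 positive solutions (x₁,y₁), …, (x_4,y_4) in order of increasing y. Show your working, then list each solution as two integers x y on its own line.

[21; 1,42] for √483; ℓ=2 ⇒ convergent index 1
i=0: a=21 ⇒ p=21, q=1
i=1: a=1 ⇒ p=22, q=1
(x₁, y₁) = (22, 1);  22² − 483·1² = 1 ✓
k=2:  x_2 = 22·22+483·1·1 = 967,  y_2 = 22·1+1·22 = 44
k=3:  x_3 = 22·967+483·1·44 = 42526,  y_3 = 22·44+1·967 = 1935
k=4:  x_4 = 22·42526+483·1·1935 = 1870177,  y_4 = 22·1935+1·42526 = 85096

22 1
967 44
42526 1935
1870177 85096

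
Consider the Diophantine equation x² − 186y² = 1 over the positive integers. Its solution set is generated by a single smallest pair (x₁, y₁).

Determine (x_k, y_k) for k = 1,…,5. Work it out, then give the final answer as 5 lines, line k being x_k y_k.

7501 550
112530001 8251100
1688175067501 123783001650
25326002250120001 1856992582502200
379940684068125187501 27858602598915002750

√186 = [13; 1,1,1,3,4,3,1,1,1,26, …], period ℓ=10 (even) → k=9
a_0=13:  p_0=13·1+0=13,  q_0=13·0+1=1
a_1=1:  p_1=1·13+1=14,  q_1=1·1+0=1
a_2=1:  p_2=1·14+13=27,  q_2=1·1+1=2
…
a_4=3:  p_4=3·41+27=150,  q_4=3·3+2=11
…
a_8=1:  p_8=1·2714+2073=4787,  q_8=1·199+152=351
a_9=1:  p_9=1·4787+2714=7501,  q_9=1·351+199=550
(x₁, y₁) = (7501, 550);  7501² − 186·550² = 1 ✓
(7501+550√186)^2 = 112530001 + 8251100√186
(7501+550√186)^3 = 1688175067501 + 123783001650√186
(7501+550√186)^4 = 25326002250120001 + 1856992582502200√186
(7501+550√186)^5 = 379940684068125187501 + 27858602598915002750√186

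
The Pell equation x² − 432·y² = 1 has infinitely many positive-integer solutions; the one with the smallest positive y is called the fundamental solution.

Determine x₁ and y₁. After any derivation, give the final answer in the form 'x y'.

1351 65

d=432: √d = [20; 1,3,1,1,1,3,1,40] (ℓ=8, even), read p_7/q_7
a_0=20:  p_0=20·1+0=20,  q_0=20·0+1=1
a_1=1:  p_1=1·20+1=21,  q_1=1·1+0=1
…
a_6=3:  p_6=3·291+187=1060,  q_6=3·14+9=51
a_7=1:  p_7=1·1060+291=1351,  q_7=1·51+14=65
(x₁, y₁) = (1351, 65);  1351² − 432·65² = 1 ✓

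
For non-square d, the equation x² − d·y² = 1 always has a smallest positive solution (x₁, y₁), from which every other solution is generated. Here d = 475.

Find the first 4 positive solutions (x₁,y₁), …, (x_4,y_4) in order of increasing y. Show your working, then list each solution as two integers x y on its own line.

57799 2652
6681448801 306565896
772362118440199 35438404443156
89283516160768675201 4096608676513381392

√475 → a₀=21, period (1,3,1,6,2,6,1,3,1,42); ℓ=10 even so k=9
i=0: a=21 ⇒ p=21, q=1
i=1: a=1 ⇒ p=22, q=1
…
i=3: a=1 ⇒ p=109, q=5
i=4: a=6 ⇒ p=741, q=34
…
i=6: a=6 ⇒ p=10287, q=472
…
i=8: a=3 ⇒ p=45921, q=2107
i=9: a=1 ⇒ p=57799, q=2652
(x₁, y₁) = (57799, 2652);  57799² − 475·2652² = 1 ✓
n=2: (57799,2652)∘(57799,2652) = (57799·57799+475·2652·2652, 57799·2652+2652·57799) = (6681448801,306565896)
n=3: (6681448801,306565896)∘(57799,2652) = (57799·6681448801+475·2652·306565896, 57799·306565896+2652·6681448801) = (772362118440199,35438404443156)
n=4: (772362118440199,35438404443156)∘(57799,2652) = (57799·772362118440199+475·2652·35438404443156, 57799·35438404443156+2652·772362118440199) = (89283516160768675201,4096608676513381392)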